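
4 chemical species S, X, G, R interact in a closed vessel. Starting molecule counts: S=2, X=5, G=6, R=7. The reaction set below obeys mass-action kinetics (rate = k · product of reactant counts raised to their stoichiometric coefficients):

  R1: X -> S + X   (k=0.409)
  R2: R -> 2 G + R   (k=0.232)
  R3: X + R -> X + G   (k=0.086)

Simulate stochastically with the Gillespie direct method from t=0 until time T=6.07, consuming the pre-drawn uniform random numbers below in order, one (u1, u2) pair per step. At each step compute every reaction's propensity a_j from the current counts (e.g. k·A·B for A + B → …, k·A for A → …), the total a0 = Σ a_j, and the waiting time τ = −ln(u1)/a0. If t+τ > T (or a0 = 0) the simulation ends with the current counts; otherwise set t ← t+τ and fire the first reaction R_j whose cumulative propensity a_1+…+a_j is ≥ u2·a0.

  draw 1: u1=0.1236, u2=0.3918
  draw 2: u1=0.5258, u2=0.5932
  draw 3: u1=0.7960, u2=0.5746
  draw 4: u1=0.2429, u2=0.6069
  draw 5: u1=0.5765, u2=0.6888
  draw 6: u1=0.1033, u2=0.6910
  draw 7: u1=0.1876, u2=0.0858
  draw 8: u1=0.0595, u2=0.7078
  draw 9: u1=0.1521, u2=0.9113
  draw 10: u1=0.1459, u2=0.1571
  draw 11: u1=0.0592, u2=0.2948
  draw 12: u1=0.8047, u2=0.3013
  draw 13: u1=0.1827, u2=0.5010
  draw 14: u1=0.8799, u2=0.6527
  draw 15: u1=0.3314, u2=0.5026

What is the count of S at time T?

t=0.000: S=2 X=5 G=6 R=7
Draw 1: a1=2.045, a2=1.624, a3=3.010, a0=6.679; τ=−ln(0.1236)/6.679=0.313 → t=0.313; u2·a0=0.3918·6.679=2.617; a1=2.045 < 2.617 ≤ a1+a2=3.669 → R2 fires; S=2 X=5 G=8 R=7
Draw 2: a1=2.045, a2=1.624, a3=3.010, a0=6.679; τ=−ln(0.5258)/6.679=0.096 → t=0.409; u2·a0=0.5932·6.679=3.962; a1+a2=3.669 < 3.962 ≤ a1+…+a3=6.679 → R3 fires; S=2 X=5 G=9 R=6
Draw 3: a1=2.045, a2=1.392, a3=2.580, a0=6.017; τ=−ln(0.7960)/6.017=0.038 → t=0.447; u2·a0=0.5746·6.017=3.457; a1+a2=3.437 < 3.457 ≤ a1+…+a3=6.017 → R3 fires; S=2 X=5 G=10 R=5
Draw 4: a1=2.045, a2=1.160, a3=2.150, a0=5.355; τ=−ln(0.2429)/5.355=0.264 → t=0.711; u2·a0=0.6069·5.355=3.250; a1+a2=3.205 < 3.250 ≤ a1+…+a3=5.355 → R3 fires; S=2 X=5 G=11 R=4
Draw 5: a1=2.045, a2=0.928, a3=1.720, a0=4.693; τ=−ln(0.5765)/4.693=0.117 → t=0.829; u2·a0=0.6888·4.693=3.233; a1+a2=2.973 < 3.233 ≤ a1+…+a3=4.693 → R3 fires; S=2 X=5 G=12 R=3
Draw 6: a1=2.045, a2=0.696, a3=1.290, a0=4.031; τ=−ln(0.1033)/4.031=0.563 → t=1.392; u2·a0=0.6910·4.031=2.785; a1+a2=2.741 < 2.785 ≤ a1+…+a3=4.031 → R3 fires; S=2 X=5 G=13 R=2
Draw 7: a1=2.045, a2=0.464, a3=0.860, a0=3.369; τ=−ln(0.1876)/3.369=0.497 → t=1.889; u2·a0=0.0858·3.369=0.289 ≤ a1=2.045 → R1 fires; S=3 X=5 G=13 R=2
Draw 8: a1=2.045, a2=0.464, a3=0.860, a0=3.369; τ=−ln(0.0595)/3.369=0.838 → t=2.726; u2·a0=0.7078·3.369=2.385; a1=2.045 < 2.385 ≤ a1+a2=2.509 → R2 fires; S=3 X=5 G=15 R=2
Draw 9: a1=2.045, a2=0.464, a3=0.860, a0=3.369; τ=−ln(0.1521)/3.369=0.559 → t=3.285; u2·a0=0.9113·3.369=3.070; a1+a2=2.509 < 3.070 ≤ a1+…+a3=3.369 → R3 fires; S=3 X=5 G=16 R=1
Draw 10: a1=2.045, a2=0.232, a3=0.430, a0=2.707; τ=−ln(0.1459)/2.707=0.711 → t=3.996; u2·a0=0.1571·2.707=0.425 ≤ a1=2.045 → R1 fires; S=4 X=5 G=16 R=1
Draw 11: a1=2.045, a2=0.232, a3=0.430, a0=2.707; τ=−ln(0.0592)/2.707=1.044 → t=5.041; u2·a0=0.2948·2.707=0.798 ≤ a1=2.045 → R1 fires; S=5 X=5 G=16 R=1
Draw 12: a1=2.045, a2=0.232, a3=0.430, a0=2.707; τ=−ln(0.8047)/2.707=0.080 → t=5.121; u2·a0=0.3013·2.707=0.816 ≤ a1=2.045 → R1 fires; S=6 X=5 G=16 R=1
Draw 13: a1=2.045, a2=0.232, a3=0.430, a0=2.707; τ=−ln(0.1827)/2.707=0.628 → t=5.749; u2·a0=0.5010·2.707=1.356 ≤ a1=2.045 → R1 fires; S=7 X=5 G=16 R=1
Draw 14: a1=2.045, a2=0.232, a3=0.430, a0=2.707; τ=−ln(0.8799)/2.707=0.047 → t=5.796; u2·a0=0.6527·2.707=1.767 ≤ a1=2.045 → R1 fires; S=8 X=5 G=16 R=1
Draw 15: a1=2.045, a2=0.232, a3=0.430, a0=2.707; τ=−ln(0.3314)/2.707=0.408 → t=6.204 > T=6.07: stop.
Read off S at T=6.07: 8

S at T = 8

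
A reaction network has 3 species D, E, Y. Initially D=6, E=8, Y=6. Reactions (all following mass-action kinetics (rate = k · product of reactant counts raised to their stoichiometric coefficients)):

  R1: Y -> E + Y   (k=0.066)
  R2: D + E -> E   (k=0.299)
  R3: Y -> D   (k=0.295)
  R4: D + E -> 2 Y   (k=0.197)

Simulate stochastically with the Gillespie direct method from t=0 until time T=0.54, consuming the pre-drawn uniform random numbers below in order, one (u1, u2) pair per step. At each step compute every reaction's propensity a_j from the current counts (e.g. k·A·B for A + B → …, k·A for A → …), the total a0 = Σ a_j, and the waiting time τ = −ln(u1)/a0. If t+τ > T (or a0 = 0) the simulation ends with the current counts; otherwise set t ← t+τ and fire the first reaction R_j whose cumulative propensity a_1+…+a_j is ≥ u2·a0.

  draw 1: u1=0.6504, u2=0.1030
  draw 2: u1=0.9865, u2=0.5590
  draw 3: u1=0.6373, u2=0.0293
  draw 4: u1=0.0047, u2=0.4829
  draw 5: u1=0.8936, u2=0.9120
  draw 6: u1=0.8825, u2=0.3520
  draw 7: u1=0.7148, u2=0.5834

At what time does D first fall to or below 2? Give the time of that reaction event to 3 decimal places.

Threshold first reached at t = 0.423

t=0.000: D=6 E=8 Y=6
Draw 1: a1=0.396, a2=14.352, a3=1.770, a4=9.456, a0=25.974; τ=−ln(0.6504)/25.974=0.017 → t=0.017; u2·a0=0.1030·25.974=2.675; a1=0.396 < 2.675 ≤ a1+a2=14.748 → R2 fires; D=5 E=8 Y=6
Draw 2: a1=0.396, a2=11.960, a3=1.770, a4=7.880, a0=22.006; τ=−ln(0.9865)/22.006=0.001 → t=0.017; u2·a0=0.5590·22.006=12.301; a1=0.396 < 12.301 ≤ a1+a2=12.356 → R2 fires; D=4 E=8 Y=6
Draw 3: a1=0.396, a2=9.568, a3=1.770, a4=6.304, a0=18.038; τ=−ln(0.6373)/18.038=0.025 → t=0.042; u2·a0=0.0293·18.038=0.529; a1=0.396 < 0.529 ≤ a1+a2=9.964 → R2 fires; D=3 E=8 Y=6
Draw 4: a1=0.396, a2=7.176, a3=1.770, a4=4.728, a0=14.070; τ=−ln(0.0047)/14.070=0.381 → t=0.423; u2·a0=0.4829·14.070=6.794; a1=0.396 < 6.794 ≤ a1+a2=7.572 → R2 fires; D=2 E=8 Y=6
Draw 5: a1=0.396, a2=4.784, a3=1.770, a4=3.152, a0=10.102; τ=−ln(0.8936)/10.102=0.011 → t=0.434; u2·a0=0.9120·10.102=9.213; a1+…+a3=6.950 < 9.213 ≤ a1+…+a4=10.102 → R4 fires; D=1 E=7 Y=8
Draw 6: a1=0.528, a2=2.093, a3=2.360, a4=1.379, a0=6.360; τ=−ln(0.8825)/6.360=0.020 → t=0.454; u2·a0=0.3520·6.360=2.239; a1=0.528 < 2.239 ≤ a1+a2=2.621 → R2 fires; D=0 E=7 Y=8
Draw 7: a1=0.528, a2=0.000, a3=2.360, a4=0.000, a0=2.888; τ=−ln(0.7148)/2.888=0.116 → t=0.570 > T=0.54: stop.
D first becomes ≤ 2 when it reaches 2 at the event at t=0.423.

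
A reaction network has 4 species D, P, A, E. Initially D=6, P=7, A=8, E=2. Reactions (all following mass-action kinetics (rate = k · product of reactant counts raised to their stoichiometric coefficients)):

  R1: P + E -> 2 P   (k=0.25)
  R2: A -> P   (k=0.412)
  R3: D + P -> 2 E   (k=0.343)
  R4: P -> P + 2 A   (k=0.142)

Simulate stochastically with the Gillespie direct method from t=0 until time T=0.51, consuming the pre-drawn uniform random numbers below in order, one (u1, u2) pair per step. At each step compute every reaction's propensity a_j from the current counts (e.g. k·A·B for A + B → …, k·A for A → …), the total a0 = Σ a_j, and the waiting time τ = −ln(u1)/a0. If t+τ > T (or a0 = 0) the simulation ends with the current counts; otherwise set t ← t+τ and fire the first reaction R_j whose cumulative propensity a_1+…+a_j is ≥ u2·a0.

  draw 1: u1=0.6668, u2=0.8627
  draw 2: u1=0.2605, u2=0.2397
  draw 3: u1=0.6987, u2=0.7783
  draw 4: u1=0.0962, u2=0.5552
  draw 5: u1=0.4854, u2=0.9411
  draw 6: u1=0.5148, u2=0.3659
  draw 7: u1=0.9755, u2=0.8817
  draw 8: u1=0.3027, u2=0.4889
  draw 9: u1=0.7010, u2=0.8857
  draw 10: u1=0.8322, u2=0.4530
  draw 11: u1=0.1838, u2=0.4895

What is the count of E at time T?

t=0.000: D=6 P=7 A=8 E=2
Draw 1: a1=3.500, a2=3.296, a3=14.406, a4=0.994, a0=22.196; τ=−ln(0.6668)/22.196=0.018 → t=0.018; u2·a0=0.8627·22.196=19.148; a1+a2=6.796 < 19.148 ≤ a1+…+a3=21.202 → R3 fires; D=5 P=6 A=8 E=4
Draw 2: a1=6.000, a2=3.296, a3=10.290, a4=0.852, a0=20.438; τ=−ln(0.2605)/20.438=0.066 → t=0.084; u2·a0=0.2397·20.438=4.899 ≤ a1=6.000 → R1 fires; D=5 P=7 A=8 E=3
Draw 3: a1=5.250, a2=3.296, a3=12.005, a4=0.994, a0=21.545; τ=−ln(0.6987)/21.545=0.017 → t=0.101; u2·a0=0.7783·21.545=16.768; a1+a2=8.546 < 16.768 ≤ a1+…+a3=20.551 → R3 fires; D=4 P=6 A=8 E=5
Draw 4: a1=7.500, a2=3.296, a3=8.232, a4=0.852, a0=19.880; τ=−ln(0.0962)/19.880=0.118 → t=0.218; u2·a0=0.5552·19.880=11.037; a1+a2=10.796 < 11.037 ≤ a1+…+a3=19.028 → R3 fires; D=3 P=5 A=8 E=7
Draw 5: a1=8.750, a2=3.296, a3=5.145, a4=0.710, a0=17.901; τ=−ln(0.4854)/17.901=0.040 → t=0.259; u2·a0=0.9411·17.901=16.847; a1+a2=12.046 < 16.847 ≤ a1+…+a3=17.191 → R3 fires; D=2 P=4 A=8 E=9
Draw 6: a1=9.000, a2=3.296, a3=2.744, a4=0.568, a0=15.608; τ=−ln(0.5148)/15.608=0.043 → t=0.301; u2·a0=0.3659·15.608=5.711 ≤ a1=9.000 → R1 fires; D=2 P=5 A=8 E=8
Draw 7: a1=10.000, a2=3.296, a3=3.430, a4=0.710, a0=17.436; τ=−ln(0.9755)/17.436=0.001 → t=0.303; u2·a0=0.8817·17.436=15.373; a1+a2=13.296 < 15.373 ≤ a1+…+a3=16.726 → R3 fires; D=1 P=4 A=8 E=10
Draw 8: a1=10.000, a2=3.296, a3=1.372, a4=0.568, a0=15.236; τ=−ln(0.3027)/15.236=0.078 → t=0.381; u2·a0=0.4889·15.236=7.449 ≤ a1=10.000 → R1 fires; D=1 P=5 A=8 E=9
Draw 9: a1=11.250, a2=3.296, a3=1.715, a4=0.710, a0=16.971; τ=−ln(0.7010)/16.971=0.021 → t=0.402; u2·a0=0.8857·16.971=15.031; a1+a2=14.546 < 15.031 ≤ a1+…+a3=16.261 → R3 fires; D=0 P=4 A=8 E=11
Draw 10: a1=11.000, a2=3.296, a3=0.000, a4=0.568, a0=14.864; τ=−ln(0.8322)/14.864=0.012 → t=0.415; u2·a0=0.4530·14.864=6.733 ≤ a1=11.000 → R1 fires; D=0 P=5 A=8 E=10
Draw 11: a1=12.500, a2=3.296, a3=0.000, a4=0.710, a0=16.506; τ=−ln(0.1838)/16.506=0.103 → t=0.517 > T=0.51: stop.
Read off E at T=0.51: 10

E at T = 10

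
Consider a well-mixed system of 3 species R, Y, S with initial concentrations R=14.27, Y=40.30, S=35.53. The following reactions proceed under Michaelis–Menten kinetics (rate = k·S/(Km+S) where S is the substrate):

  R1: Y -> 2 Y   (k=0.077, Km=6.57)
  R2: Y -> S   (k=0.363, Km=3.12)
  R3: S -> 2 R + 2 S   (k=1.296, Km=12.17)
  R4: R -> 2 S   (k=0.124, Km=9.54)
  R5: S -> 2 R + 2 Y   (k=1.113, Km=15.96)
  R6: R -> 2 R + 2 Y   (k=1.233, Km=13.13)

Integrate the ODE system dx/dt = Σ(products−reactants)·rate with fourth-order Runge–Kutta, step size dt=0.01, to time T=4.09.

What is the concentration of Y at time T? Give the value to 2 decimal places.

Y at T = 51.87

RK4 with dt=0.01: 409 steps to T=4.09. Trajectory (selected grid times):
t=0.00: R=14.27 Y=40.30 S=35.53
t=0.45: R=16.10 Y=41.47 S=35.84
t=0.91: R=17.98 Y=42.69 S=36.16
t=1.36: R=19.84 Y=43.92 S=36.47
t=1.82: R=21.76 Y=45.20 S=36.80
t=2.27: R=23.65 Y=46.48 S=37.12
t=2.73: R=25.59 Y=47.81 S=37.45
t=3.18: R=27.50 Y=49.14 S=37.77
t=3.64: R=29.47 Y=50.51 S=38.11
t=4.09: R=31.41 Y=51.87 S=38.44
Read off Y at T=4.09: 51.87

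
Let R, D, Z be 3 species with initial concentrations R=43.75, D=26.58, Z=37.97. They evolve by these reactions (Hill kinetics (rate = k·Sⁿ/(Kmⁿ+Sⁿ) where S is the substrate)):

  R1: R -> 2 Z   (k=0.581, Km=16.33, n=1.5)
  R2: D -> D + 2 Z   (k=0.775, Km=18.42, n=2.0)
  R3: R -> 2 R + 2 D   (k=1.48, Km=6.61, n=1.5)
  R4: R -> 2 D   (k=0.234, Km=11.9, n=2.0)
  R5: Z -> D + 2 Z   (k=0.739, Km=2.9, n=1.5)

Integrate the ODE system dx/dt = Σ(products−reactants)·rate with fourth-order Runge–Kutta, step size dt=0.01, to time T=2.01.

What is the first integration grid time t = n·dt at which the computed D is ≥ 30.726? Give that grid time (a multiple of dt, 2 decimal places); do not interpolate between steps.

Threshold first reached at t = 1.05

RK4 with dt=0.01: 201 steps to T=2.01. Trajectory (selected grid times):
t=0.00: R=43.75 D=26.58 Z=37.97
t=0.22: R=43.91 D=27.45 Z=38.57
t=0.45: R=44.07 D=28.36 Z=39.20
t=0.67: R=44.22 D=29.23 Z=39.81
t=0.89: R=44.38 D=30.10 Z=40.43
t=1.04: R=44.48 D=30.70 Z=40.85
t=1.05: R=44.49 D=30.74 Z=40.88
t=1.12: R=44.54 D=31.01 Z=41.07
t=1.34: R=44.70 D=31.89 Z=41.70
t=1.56: R=44.85 D=32.76 Z=42.32
t=1.79: R=45.01 D=33.67 Z=42.98
t=2.01: R=45.17 D=34.54 Z=43.62
D(1.04)=30.697 < 30.726 but D(1.05)=30.736 ≥ 30.726, so the first grid time is t=1.05.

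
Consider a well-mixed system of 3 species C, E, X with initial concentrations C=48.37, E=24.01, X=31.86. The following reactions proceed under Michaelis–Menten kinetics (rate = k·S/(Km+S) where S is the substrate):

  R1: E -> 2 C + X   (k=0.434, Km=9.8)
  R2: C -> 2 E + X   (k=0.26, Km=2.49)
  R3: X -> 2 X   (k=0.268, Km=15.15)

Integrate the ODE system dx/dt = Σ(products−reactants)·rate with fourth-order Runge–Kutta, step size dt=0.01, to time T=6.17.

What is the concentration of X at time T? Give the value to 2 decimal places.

RK4 with dt=0.01: 617 steps to T=6.17. Trajectory (selected grid times):
t=0.00: C=48.37 E=24.01 X=31.86
t=0.69: C=48.63 E=24.14 X=32.37
t=1.37: C=48.88 E=24.26 X=32.87
t=2.06: C=49.13 E=24.39 X=33.38
t=2.74: C=49.39 E=24.52 X=33.89
t=3.43: C=49.64 E=24.65 X=34.40
t=4.11: C=49.90 E=24.77 X=34.91
t=4.80: C=50.16 E=24.90 X=35.42
t=5.48: C=50.41 E=25.02 X=35.93
t=6.17: C=50.67 E=25.15 X=36.45
Read off X at T=6.17: 36.45

X at T = 36.45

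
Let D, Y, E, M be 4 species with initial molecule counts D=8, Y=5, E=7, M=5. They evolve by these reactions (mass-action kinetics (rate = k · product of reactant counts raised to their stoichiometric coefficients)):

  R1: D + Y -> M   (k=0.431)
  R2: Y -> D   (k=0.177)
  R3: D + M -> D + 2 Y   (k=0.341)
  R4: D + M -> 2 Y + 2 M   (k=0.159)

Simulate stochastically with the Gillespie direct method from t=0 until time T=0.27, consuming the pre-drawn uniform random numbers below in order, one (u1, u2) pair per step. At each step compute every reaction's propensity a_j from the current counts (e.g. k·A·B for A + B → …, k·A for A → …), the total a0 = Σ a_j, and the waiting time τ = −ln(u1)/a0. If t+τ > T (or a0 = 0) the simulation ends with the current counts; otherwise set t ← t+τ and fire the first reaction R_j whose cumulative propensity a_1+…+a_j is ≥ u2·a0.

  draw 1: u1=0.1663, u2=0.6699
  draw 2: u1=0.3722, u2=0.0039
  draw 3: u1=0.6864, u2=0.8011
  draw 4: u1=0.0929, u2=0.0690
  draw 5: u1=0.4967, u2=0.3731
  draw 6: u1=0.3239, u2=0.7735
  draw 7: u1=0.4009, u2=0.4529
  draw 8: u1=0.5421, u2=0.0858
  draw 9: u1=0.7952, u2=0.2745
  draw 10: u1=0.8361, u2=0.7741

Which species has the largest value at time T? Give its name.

t=0.000: D=8 Y=5 E=7 M=5
Draw 1: a1=17.240, a2=0.885, a3=13.640, a4=6.360, a0=38.125; τ=−ln(0.1663)/38.125=0.047 → t=0.047; u2·a0=0.6699·38.125=25.540; a1+a2=18.125 < 25.540 ≤ a1+…+a3=31.765 → R3 fires; D=8 Y=7 E=7 M=4
Draw 2: a1=24.136, a2=1.239, a3=10.912, a4=5.088, a0=41.375; τ=−ln(0.3722)/41.375=0.024 → t=0.071; u2·a0=0.0039·41.375=0.161 ≤ a1=24.136 → R1 fires; D=7 Y=6 E=7 M=5
Draw 3: a1=18.102, a2=1.062, a3=11.935, a4=5.565, a0=36.664; τ=−ln(0.6864)/36.664=0.010 → t=0.081; u2·a0=0.8011·36.664=29.372; a1+a2=19.164 < 29.372 ≤ a1+…+a3=31.099 → R3 fires; D=7 Y=8 E=7 M=4
Draw 4: a1=24.136, a2=1.416, a3=9.548, a4=4.452, a0=39.552; τ=−ln(0.0929)/39.552=0.060 → t=0.141; u2·a0=0.0690·39.552=2.729 ≤ a1=24.136 → R1 fires; D=6 Y=7 E=7 M=5
Draw 5: a1=18.102, a2=1.239, a3=10.230, a4=4.770, a0=34.341; τ=−ln(0.4967)/34.341=0.020 → t=0.162; u2·a0=0.3731·34.341=12.813 ≤ a1=18.102 → R1 fires; D=5 Y=6 E=7 M=6
Draw 6: a1=12.930, a2=1.062, a3=10.230, a4=4.770, a0=28.992; τ=−ln(0.3239)/28.992=0.039 → t=0.201; u2·a0=0.7735·28.992=22.425; a1+a2=13.992 < 22.425 ≤ a1+…+a3=24.222 → R3 fires; D=5 Y=8 E=7 M=5
Draw 7: a1=17.240, a2=1.416, a3=8.525, a4=3.975, a0=31.156; τ=−ln(0.4009)/31.156=0.029 → t=0.230; u2·a0=0.4529·31.156=14.111 ≤ a1=17.240 → R1 fires; D=4 Y=7 E=7 M=6
Draw 8: a1=12.068, a2=1.239, a3=8.184, a4=3.816, a0=25.307; τ=−ln(0.5421)/25.307=0.024 → t=0.254; u2·a0=0.0858·25.307=2.171 ≤ a1=12.068 → R1 fires; D=3 Y=6 E=7 M=7
Draw 9: a1=7.758, a2=1.062, a3=7.161, a4=3.339, a0=19.320; τ=−ln(0.7952)/19.320=0.012 → t=0.266; u2·a0=0.2745·19.320=5.303 ≤ a1=7.758 → R1 fires; D=2 Y=5 E=7 M=8
Draw 10: a1=4.310, a2=0.885, a3=5.456, a4=2.544, a0=13.195; τ=−ln(0.8361)/13.195=0.014 → t=0.280 > T=0.27: stop.
At T=0.27: D=2 Y=5 E=7 M=8; the largest is M.

Dominant species at T: M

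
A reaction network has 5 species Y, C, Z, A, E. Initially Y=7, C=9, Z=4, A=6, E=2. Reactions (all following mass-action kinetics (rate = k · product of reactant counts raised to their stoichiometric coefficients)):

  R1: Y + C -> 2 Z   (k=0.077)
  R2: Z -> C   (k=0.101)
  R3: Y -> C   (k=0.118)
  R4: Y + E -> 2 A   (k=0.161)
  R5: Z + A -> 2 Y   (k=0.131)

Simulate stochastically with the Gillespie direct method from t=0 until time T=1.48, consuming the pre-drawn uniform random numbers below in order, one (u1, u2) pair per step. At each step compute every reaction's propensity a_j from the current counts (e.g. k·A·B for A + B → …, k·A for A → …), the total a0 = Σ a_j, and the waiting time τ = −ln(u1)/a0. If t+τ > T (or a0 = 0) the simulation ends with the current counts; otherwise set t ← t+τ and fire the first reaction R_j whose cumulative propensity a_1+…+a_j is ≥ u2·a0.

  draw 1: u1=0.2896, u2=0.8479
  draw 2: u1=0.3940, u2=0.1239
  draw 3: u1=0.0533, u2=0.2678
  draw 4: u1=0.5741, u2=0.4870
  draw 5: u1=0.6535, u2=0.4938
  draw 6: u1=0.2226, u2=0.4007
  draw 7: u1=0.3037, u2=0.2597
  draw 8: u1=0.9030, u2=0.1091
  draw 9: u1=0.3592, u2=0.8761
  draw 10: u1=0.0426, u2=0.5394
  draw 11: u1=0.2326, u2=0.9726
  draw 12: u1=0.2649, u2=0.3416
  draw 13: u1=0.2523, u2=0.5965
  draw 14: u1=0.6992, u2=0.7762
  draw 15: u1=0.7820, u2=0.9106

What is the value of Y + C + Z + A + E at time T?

Value at T = 28

Check how each reaction changes W = Y + C + Z + A + E (weight of products minus weight of reactants):
R1: Y + C -> 2 Z: (1·2) − (1·1 + 1·1) = 2 − 2 = 0
R2: Z -> C: (1·1) − (1·1) = 1 − 1 = 0
R3: Y -> C: (1·1) − (1·1) = 1 − 1 = 0
R4: Y + E -> 2 A: (1·2) − (1·1 + 1·1) = 2 − 2 = 0
R5: Z + A -> 2 Y: (1·2) − (1·1 + 1·1) = 2 − 2 = 0
Every reaction leaves W unchanged, so W is conserved and no simulation is needed: W(T) = W(0) = 7 + 9 + 4 + 6 + 2 = 28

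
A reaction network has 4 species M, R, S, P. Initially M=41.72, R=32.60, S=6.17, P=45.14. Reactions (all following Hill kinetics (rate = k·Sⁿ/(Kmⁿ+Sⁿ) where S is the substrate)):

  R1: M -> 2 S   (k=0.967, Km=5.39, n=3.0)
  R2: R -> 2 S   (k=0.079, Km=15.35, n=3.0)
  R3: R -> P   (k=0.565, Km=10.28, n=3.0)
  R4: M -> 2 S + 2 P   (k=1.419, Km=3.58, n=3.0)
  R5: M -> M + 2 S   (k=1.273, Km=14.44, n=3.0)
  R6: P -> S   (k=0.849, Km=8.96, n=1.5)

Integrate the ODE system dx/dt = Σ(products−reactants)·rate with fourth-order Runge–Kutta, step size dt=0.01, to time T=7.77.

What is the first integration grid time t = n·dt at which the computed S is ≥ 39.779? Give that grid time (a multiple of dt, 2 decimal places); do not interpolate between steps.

Threshold first reached at t = 4.16

RK4 with dt=0.01: 777 steps to T=7.77. Trajectory (selected grid times):
t=0.00: M=41.72 R=32.60 S=6.17 P=45.14
t=0.86: M=39.67 R=32.07 S=13.16 P=47.38
t=1.73: M=37.60 R=31.53 S=20.22 P=49.64
t=2.59: M=35.55 R=31.00 S=27.18 P=51.86
t=3.45: M=33.50 R=30.47 S=34.12 P=54.09
t=4.15: M=31.84 R=30.04 S=39.74 P=55.89
t=4.16: M=31.81 R=30.04 S=39.82 P=55.92
t=4.32: M=31.43 R=29.94 S=41.11 P=56.33
t=5.18: M=29.39 R=29.41 S=47.98 P=58.55
t=6.04: M=27.34 R=28.89 S=54.81 P=60.76
t=6.91: M=25.28 R=28.36 S=61.66 P=62.99
t=7.77: M=23.24 R=27.84 S=68.36 P=65.19
S(4.15)=39.744 < 39.779 but S(4.16)=39.824 ≥ 39.779, so the first grid time is t=4.16.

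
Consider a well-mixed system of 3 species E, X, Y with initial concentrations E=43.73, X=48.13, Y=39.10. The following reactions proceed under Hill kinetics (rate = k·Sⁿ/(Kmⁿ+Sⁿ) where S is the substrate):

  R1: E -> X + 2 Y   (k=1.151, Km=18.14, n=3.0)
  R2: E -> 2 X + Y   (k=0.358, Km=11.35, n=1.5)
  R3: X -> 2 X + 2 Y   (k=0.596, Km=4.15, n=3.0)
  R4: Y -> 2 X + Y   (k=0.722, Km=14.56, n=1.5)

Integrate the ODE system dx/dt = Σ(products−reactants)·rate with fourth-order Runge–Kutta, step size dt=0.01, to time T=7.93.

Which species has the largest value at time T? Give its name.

Dominant species at T: X

RK4 with dt=0.01: 793 steps to T=7.93. Trajectory (selected grid times):
t=0.00: E=43.73 X=48.13 Y=39.10
t=0.88: E=42.51 X=51.20 Y=42.31
t=1.76: E=41.30 X=54.28 Y=45.51
t=2.64: E=40.09 X=57.37 Y=48.69
t=3.52: E=38.90 X=60.46 Y=51.86
t=4.41: E=37.70 X=63.59 Y=55.05
t=5.29: E=36.52 X=66.68 Y=58.18
t=6.17: E=35.35 X=69.78 Y=61.29
t=7.05: E=34.20 X=72.86 Y=64.38
t=7.93: E=33.06 X=75.94 Y=67.44
At T=7.93: E=33.06 X=75.94 Y=67.44; the largest is X.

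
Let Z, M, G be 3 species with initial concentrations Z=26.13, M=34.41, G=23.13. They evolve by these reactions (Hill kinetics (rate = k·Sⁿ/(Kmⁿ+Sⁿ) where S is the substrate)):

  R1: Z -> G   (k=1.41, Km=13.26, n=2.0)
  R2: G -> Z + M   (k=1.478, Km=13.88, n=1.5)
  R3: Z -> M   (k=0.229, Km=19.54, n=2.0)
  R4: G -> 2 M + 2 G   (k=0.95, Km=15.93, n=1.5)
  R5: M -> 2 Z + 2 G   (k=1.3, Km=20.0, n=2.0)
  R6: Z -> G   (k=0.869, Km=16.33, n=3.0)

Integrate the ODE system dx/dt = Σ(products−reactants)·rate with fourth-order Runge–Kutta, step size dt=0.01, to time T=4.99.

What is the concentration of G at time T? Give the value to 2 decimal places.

RK4 with dt=0.01: 499 steps to T=4.99. Trajectory (selected grid times):
t=0.00: Z=26.13 M=34.41 G=23.13
t=0.55: Z=26.68 M=35.20 G=24.99
t=1.11: Z=27.27 M=36.04 G=26.89
t=1.66: Z=27.86 M=36.91 G=28.78
t=2.22: Z=28.48 M=37.82 G=30.72
t=2.77: Z=29.10 M=38.74 G=32.64
t=3.33: Z=29.75 M=39.71 G=34.62
t=3.88: Z=30.40 M=40.68 G=36.57
t=4.44: Z=31.07 M=41.70 G=38.58
t=4.99: Z=31.75 M=42.71 G=40.57
Read off G at T=4.99: 40.57

G at T = 40.57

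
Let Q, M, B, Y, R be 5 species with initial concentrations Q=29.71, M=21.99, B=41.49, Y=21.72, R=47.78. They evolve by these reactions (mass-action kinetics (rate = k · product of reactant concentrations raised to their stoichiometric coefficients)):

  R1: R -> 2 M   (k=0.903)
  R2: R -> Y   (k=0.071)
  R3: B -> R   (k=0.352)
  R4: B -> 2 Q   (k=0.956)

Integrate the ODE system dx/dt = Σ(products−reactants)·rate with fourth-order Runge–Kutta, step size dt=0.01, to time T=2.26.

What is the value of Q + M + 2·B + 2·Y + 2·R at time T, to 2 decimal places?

Check how each reaction changes W = Q + M + 2·B + 2·Y + 2·R (weight of products minus weight of reactants):
R1: R -> 2 M: (1·2) − (2·1) = 2 − 2 = 0
R2: R -> Y: (2·1) − (2·1) = 2 − 2 = 0
R3: B -> R: (2·1) − (2·1) = 2 − 2 = 0
R4: B -> 2 Q: (1·2) − (2·1) = 2 − 2 = 0
Every reaction leaves W unchanged, so W is conserved and no simulation is needed: W(T) = W(0) = 29.71 + 21.99 + 2·41.49 + 2·21.72 + 2·47.78 = 273.68

Value at T = 273.68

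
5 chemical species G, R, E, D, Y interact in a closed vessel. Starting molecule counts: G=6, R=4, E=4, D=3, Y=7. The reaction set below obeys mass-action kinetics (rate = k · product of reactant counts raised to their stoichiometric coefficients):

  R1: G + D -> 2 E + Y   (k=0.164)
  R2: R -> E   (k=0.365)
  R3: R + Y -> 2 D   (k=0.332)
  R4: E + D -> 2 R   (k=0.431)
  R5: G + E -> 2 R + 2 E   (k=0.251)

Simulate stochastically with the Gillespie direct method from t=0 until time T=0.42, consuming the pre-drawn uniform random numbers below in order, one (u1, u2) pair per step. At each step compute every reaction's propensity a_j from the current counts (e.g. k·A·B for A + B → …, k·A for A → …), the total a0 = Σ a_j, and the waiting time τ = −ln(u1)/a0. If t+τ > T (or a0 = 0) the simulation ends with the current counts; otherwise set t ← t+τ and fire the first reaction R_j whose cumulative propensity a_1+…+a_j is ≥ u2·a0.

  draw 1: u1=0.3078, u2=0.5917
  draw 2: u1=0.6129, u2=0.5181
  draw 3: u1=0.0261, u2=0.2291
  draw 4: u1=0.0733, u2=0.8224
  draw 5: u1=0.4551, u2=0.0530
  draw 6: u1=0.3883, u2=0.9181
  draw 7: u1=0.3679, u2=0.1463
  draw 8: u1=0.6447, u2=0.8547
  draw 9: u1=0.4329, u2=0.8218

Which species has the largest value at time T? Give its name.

Dominant species at T: R

t=0.000: G=6 R=4 E=4 D=3 Y=7
Draw 1: a1=2.952, a2=1.460, a3=9.296, a4=5.172, a5=6.024, a0=24.904; τ=−ln(0.3078)/24.904=0.047 → t=0.047; u2·a0=0.5917·24.904=14.736; a1+…+a3=13.708 < 14.736 ≤ a1+…+a4=18.880 → R4 fires; G=6 R=6 E=3 D=2 Y=7
Draw 2: a1=1.968, a2=2.190, a3=13.944, a4=2.586, a5=4.518, a0=25.206; τ=−ln(0.6129)/25.206=0.019 → t=0.067; u2·a0=0.5181·25.206=13.059; a1+a2=4.158 < 13.059 ≤ a1+…+a3=18.102 → R3 fires; G=6 R=5 E=3 D=4 Y=6
Draw 3: a1=3.936, a2=1.825, a3=9.960, a4=5.172, a5=4.518, a0=25.411; τ=−ln(0.0261)/25.411=0.143 → t=0.210; u2·a0=0.2291·25.411=5.822; a1+a2=5.761 < 5.822 ≤ a1+…+a3=15.721 → R3 fires; G=6 R=4 E=3 D=6 Y=5
Draw 4: a1=5.904, a2=1.460, a3=6.640, a4=7.758, a5=4.518, a0=26.280; τ=−ln(0.0733)/26.280=0.099 → t=0.310; u2·a0=0.8224·26.280=21.613; a1+…+a3=14.004 < 21.613 ≤ a1+…+a4=21.762 → R4 fires; G=6 R=6 E=2 D=5 Y=5
Draw 5: a1=4.920, a2=2.190, a3=9.960, a4=4.310, a5=3.012, a0=24.392; τ=−ln(0.4551)/24.392=0.032 → t=0.342; u2·a0=0.0530·24.392=1.293 ≤ a1=4.920 → R1 fires; G=5 R=6 E=4 D=4 Y=6
Draw 6: a1=3.280, a2=2.190, a3=11.952, a4=6.896, a5=5.020, a0=29.338; τ=−ln(0.3883)/29.338=0.032 → t=0.374; u2·a0=0.9181·29.338=26.935; a1+…+a4=24.318 < 26.935 ≤ a1+…+a5=29.338 → R5 fires; G=4 R=8 E=5 D=4 Y=6
Draw 7: a1=2.624, a2=2.920, a3=15.936, a4=8.620, a5=5.020, a0=35.120; τ=−ln(0.3679)/35.120=0.028 → t=0.403; u2·a0=0.1463·35.120=5.138; a1=2.624 < 5.138 ≤ a1+a2=5.544 → R2 fires; G=4 R=7 E=6 D=4 Y=6
Draw 8: a1=2.624, a2=2.555, a3=13.944, a4=10.344, a5=6.024, a0=35.491; τ=−ln(0.6447)/35.491=0.012 → t=0.415; u2·a0=0.8547·35.491=30.334; a1+…+a4=29.467 < 30.334 ≤ a1+…+a5=35.491 → R5 fires; G=3 R=9 E=7 D=4 Y=6
Draw 9: a1=1.968, a2=3.285, a3=17.928, a4=12.068, a5=5.271, a0=40.520; τ=−ln(0.4329)/40.520=0.021 → t=0.436 > T=0.42: stop.
At T=0.42: G=3 R=9 E=7 D=4 Y=6; the largest is R.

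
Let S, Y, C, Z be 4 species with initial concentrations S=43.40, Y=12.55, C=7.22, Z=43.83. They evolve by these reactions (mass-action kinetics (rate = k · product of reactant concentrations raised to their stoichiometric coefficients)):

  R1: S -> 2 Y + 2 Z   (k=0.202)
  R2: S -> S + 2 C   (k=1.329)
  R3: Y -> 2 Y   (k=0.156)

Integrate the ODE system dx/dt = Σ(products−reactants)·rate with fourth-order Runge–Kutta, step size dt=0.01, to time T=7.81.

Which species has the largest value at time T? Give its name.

RK4 with dt=0.01: 781 steps to T=7.81. Trajectory (selected grid times):
t=0.00: S=43.40 Y=12.55 C=7.22 Z=43.83
t=0.87: S=36.41 Y=29.39 C=99.26 Z=57.82
t=1.74: S=30.54 Y=46.25 C=176.46 Z=69.55
t=2.60: S=25.67 Y=63.34 C=240.54 Z=79.29
t=3.47: S=21.53 Y=81.42 C=294.97 Z=87.57
t=4.34: S=18.06 Y=100.70 C=340.64 Z=94.51
t=5.21: S=15.15 Y=121.59 C=378.94 Z=100.33
t=6.07: S=12.73 Y=144.23 C=410.73 Z=105.16
t=6.94: S=10.68 Y=169.60 C=437.73 Z=109.27
t=7.81: S=8.96 Y=197.95 C=460.39 Z=112.71
At T=7.81: S=8.96 Y=197.95 C=460.39 Z=112.71; the largest is C.

Dominant species at T: C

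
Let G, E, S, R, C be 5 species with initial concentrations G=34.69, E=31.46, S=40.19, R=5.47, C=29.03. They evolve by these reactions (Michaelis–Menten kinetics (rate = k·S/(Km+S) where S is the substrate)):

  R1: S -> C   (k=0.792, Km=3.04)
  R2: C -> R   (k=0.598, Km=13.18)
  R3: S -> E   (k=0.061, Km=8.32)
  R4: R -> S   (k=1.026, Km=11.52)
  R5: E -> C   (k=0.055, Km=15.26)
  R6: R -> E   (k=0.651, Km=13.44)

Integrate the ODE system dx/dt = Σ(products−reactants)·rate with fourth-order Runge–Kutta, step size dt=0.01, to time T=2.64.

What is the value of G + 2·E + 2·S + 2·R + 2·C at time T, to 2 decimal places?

Check how each reaction changes W = G + 2·E + 2·S + 2·R + 2·C (weight of products minus weight of reactants):
R1: S -> C: (2·1) − (2·1) = 2 − 2 = 0
R2: C -> R: (2·1) − (2·1) = 2 − 2 = 0
R3: S -> E: (2·1) − (2·1) = 2 − 2 = 0
R4: R -> S: (2·1) − (2·1) = 2 − 2 = 0
R5: E -> C: (2·1) − (2·1) = 2 − 2 = 0
R6: R -> E: (2·1) − (2·1) = 2 − 2 = 0
Every reaction leaves W unchanged, so W is conserved and no simulation is needed: W(T) = W(0) = 34.69 + 2·31.46 + 2·40.19 + 2·5.47 + 2·29.03 = 246.99

Value at T = 246.99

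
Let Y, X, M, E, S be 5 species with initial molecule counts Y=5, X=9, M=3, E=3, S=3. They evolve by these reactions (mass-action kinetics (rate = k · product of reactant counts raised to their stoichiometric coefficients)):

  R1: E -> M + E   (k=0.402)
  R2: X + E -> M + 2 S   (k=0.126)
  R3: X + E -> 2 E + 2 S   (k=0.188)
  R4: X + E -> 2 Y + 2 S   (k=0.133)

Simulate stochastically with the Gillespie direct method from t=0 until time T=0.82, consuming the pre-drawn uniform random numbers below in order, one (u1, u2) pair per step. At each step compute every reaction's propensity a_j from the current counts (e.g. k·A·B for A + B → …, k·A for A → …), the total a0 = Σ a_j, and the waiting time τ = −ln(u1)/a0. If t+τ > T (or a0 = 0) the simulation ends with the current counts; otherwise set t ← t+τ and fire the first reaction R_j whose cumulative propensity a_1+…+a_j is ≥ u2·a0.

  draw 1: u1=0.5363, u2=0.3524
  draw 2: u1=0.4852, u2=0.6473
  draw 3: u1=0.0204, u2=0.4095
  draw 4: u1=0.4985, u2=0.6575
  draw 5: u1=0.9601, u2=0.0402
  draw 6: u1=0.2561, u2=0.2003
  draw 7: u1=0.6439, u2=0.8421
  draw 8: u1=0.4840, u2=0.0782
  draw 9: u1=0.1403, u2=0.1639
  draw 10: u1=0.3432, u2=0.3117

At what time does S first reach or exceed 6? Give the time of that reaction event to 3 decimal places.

t=0.000: Y=5 X=9 M=3 E=3 S=3
Draw 1: a1=1.206, a2=3.402, a3=5.076, a4=3.591, a0=13.275; τ=−ln(0.5363)/13.275=0.047 → t=0.047; u2·a0=0.3524·13.275=4.678; a1+a2=4.608 < 4.678 ≤ a1+…+a3=9.684 → R3 fires; Y=5 X=8 M=3 E=4 S=5
Draw 2: a1=1.608, a2=4.032, a3=6.016, a4=4.256, a0=15.912; τ=−ln(0.4852)/15.912=0.045 → t=0.092; u2·a0=0.6473·15.912=10.300; a1+a2=5.640 < 10.300 ≤ a1+…+a3=11.656 → R3 fires; Y=5 X=7 M=3 E=5 S=7
Draw 3: a1=2.010, a2=4.410, a3=6.580, a4=4.655, a0=17.655; τ=−ln(0.0204)/17.655=0.220 → t=0.313; u2·a0=0.4095·17.655=7.230; a1+a2=6.420 < 7.230 ≤ a1+…+a3=13.000 → R3 fires; Y=5 X=6 M=3 E=6 S=9
Draw 4: a1=2.412, a2=4.536, a3=6.768, a4=4.788, a0=18.504; τ=−ln(0.4985)/18.504=0.038 → t=0.350; u2·a0=0.6575·18.504=12.166; a1+a2=6.948 < 12.166 ≤ a1+…+a3=13.716 → R3 fires; Y=5 X=5 M=3 E=7 S=11
Draw 5: a1=2.814, a2=4.410, a3=6.580, a4=4.655, a0=18.459; τ=−ln(0.9601)/18.459=0.002 → t=0.353; u2·a0=0.0402·18.459=0.742 ≤ a1=2.814 → R1 fires; Y=5 X=5 M=4 E=7 S=11
Draw 6: a1=2.814, a2=4.410, a3=6.580, a4=4.655, a0=18.459; τ=−ln(0.2561)/18.459=0.074 → t=0.426; u2·a0=0.2003·18.459=3.697; a1=2.814 < 3.697 ≤ a1+a2=7.224 → R2 fires; Y=5 X=4 M=5 E=6 S=13
Draw 7: a1=2.412, a2=3.024, a3=4.512, a4=3.192, a0=13.140; τ=−ln(0.6439)/13.140=0.034 → t=0.460; u2·a0=0.8421·13.140=11.065; a1+…+a3=9.948 < 11.065 ≤ a1+…+a4=13.140 → R4 fires; Y=7 X=3 M=5 E=5 S=15
Draw 8: a1=2.010, a2=1.890, a3=2.820, a4=1.995, a0=8.715; τ=−ln(0.4840)/8.715=0.083 → t=0.543; u2·a0=0.0782·8.715=0.682 ≤ a1=2.010 → R1 fires; Y=7 X=3 M=6 E=5 S=15
Draw 9: a1=2.010, a2=1.890, a3=2.820, a4=1.995, a0=8.715; τ=−ln(0.1403)/8.715=0.225 → t=0.769; u2·a0=0.1639·8.715=1.428 ≤ a1=2.010 → R1 fires; Y=7 X=3 M=7 E=5 S=15
Draw 10: a1=2.010, a2=1.890, a3=2.820, a4=1.995, a0=8.715; τ=−ln(0.3432)/8.715=0.123 → t=0.891 > T=0.82: stop.
S first becomes ≥ 6 when it reaches 7 at the event at t=0.092.

Threshold first reached at t = 0.092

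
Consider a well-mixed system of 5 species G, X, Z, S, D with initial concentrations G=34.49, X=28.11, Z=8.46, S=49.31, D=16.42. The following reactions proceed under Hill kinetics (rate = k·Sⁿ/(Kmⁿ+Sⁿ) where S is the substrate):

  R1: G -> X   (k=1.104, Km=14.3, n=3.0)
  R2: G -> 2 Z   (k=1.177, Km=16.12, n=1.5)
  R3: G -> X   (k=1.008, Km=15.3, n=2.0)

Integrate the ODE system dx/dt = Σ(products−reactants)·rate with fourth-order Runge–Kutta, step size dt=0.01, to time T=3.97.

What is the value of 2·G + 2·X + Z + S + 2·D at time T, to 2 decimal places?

Check how each reaction changes W = 2·G + 2·X + Z + S + 2·D (weight of products minus weight of reactants):
R1: G -> X: (2·1) − (2·1) = 2 − 2 = 0
R2: G -> 2 Z: (1·2) − (2·1) = 2 − 2 = 0
R3: G -> X: (2·1) − (2·1) = 2 − 2 = 0
Every reaction leaves W unchanged, so W is conserved and no simulation is needed: W(T) = W(0) = 2·34.49 + 2·28.11 + 8.46 + 49.31 + 2·16.42 = 215.81

Value at T = 215.81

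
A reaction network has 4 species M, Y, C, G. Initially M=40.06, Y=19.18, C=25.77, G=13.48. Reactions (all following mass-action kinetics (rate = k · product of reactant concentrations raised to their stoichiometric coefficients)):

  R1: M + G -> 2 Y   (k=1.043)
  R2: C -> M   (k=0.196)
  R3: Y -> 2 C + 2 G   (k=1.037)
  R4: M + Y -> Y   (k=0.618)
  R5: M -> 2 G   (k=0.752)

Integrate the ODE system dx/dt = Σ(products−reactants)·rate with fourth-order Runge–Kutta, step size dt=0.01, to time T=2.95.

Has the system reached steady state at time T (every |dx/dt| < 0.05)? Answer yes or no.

RK4 with dt=0.01: 295 steps to T=2.95. Trajectory (selected grid times):
t=0.00: M=40.06 Y=19.18 C=25.77 G=13.48
t=0.33: M=0.19 Y=34.32 C=48.80 G=27.05
t=0.66: M=0.20 Y=28.62 C=66.33 G=45.96
t=0.98: M=0.19 Y=26.53 C=79.89 G=60.72
t=1.31: M=0.19 Y=26.49 C=92.37 G=74.37
t=1.64: M=0.19 Y=27.79 C=104.51 G=87.70
t=1.97: M=0.18 Y=29.99 C=117.08 G=101.49
t=2.29: M=0.18 Y=32.75 C=130.12 G=115.79
t=2.62: M=0.18 Y=36.16 C=144.79 G=131.84
t=2.95: M=0.17 Y=40.08 C=160.97 G=149.51
Rates at T: R1=27.1200, R2=31.5509, R3=41.5674, R4=4.3082, R5=0.1308
dx/dt at T (Σ net stoichiometry × rate): M=-0.0081, Y=+12.6726, C=+51.5838, G=+56.2763
Largest |dx/dt| is |+56.2763| (G) ≥ 0.05 → not steady.

Steady state at T: no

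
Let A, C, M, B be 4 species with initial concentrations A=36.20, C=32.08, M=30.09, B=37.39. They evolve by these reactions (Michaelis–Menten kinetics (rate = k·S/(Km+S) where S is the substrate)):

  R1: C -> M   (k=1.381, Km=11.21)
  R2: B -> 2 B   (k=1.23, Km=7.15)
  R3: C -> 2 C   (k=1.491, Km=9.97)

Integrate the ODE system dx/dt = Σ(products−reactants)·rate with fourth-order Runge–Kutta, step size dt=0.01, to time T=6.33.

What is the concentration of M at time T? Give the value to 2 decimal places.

RK4 with dt=0.01: 633 steps to T=6.33. Trajectory (selected grid times):
t=0.00: A=36.20 C=32.08 M=30.09 B=37.39
t=0.70: A=36.20 C=32.16 M=30.81 B=38.11
t=1.41: A=36.20 C=32.24 M=31.53 B=38.85
t=2.11: A=36.20 C=32.32 M=32.25 B=39.58
t=2.81: A=36.20 C=32.40 M=32.97 B=40.31
t=3.52: A=36.20 C=32.48 M=33.70 B=41.05
t=4.22: A=36.20 C=32.56 M=34.42 B=41.79
t=4.92: A=36.20 C=32.64 M=35.14 B=42.52
t=5.63: A=36.20 C=32.72 M=35.87 B=43.27
t=6.33: A=36.20 C=32.80 M=36.59 B=44.01
Read off M at T=6.33: 36.59

M at T = 36.59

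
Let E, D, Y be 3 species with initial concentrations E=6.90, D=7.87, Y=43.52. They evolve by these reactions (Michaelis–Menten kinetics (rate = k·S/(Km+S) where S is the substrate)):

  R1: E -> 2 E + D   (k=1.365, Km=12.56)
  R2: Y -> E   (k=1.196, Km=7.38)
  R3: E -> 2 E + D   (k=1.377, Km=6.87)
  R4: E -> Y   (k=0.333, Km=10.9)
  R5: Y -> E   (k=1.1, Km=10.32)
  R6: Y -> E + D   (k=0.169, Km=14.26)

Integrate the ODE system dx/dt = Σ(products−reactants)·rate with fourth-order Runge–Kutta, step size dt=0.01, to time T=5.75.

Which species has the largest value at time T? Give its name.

RK4 with dt=0.01: 575 steps to T=5.75. Trajectory (selected grid times):
t=0.00: E=6.90 D=7.87 Y=43.52
t=0.64: E=8.92 D=8.76 Y=42.31
t=1.28: E=11.02 D=9.75 Y=41.11
t=1.92: E=13.19 D=10.82 Y=39.94
t=2.56: E=15.41 D=11.96 Y=38.78
t=3.19: E=17.64 D=13.13 Y=37.65
t=3.83: E=19.94 D=14.38 Y=36.52
t=4.47: E=22.27 D=15.67 Y=35.40
t=5.11: E=24.63 D=17.00 Y=34.29
t=5.75: E=27.00 D=18.36 Y=33.20
At T=5.75: E=27.00 D=18.36 Y=33.20; the largest is Y.

Dominant species at T: Y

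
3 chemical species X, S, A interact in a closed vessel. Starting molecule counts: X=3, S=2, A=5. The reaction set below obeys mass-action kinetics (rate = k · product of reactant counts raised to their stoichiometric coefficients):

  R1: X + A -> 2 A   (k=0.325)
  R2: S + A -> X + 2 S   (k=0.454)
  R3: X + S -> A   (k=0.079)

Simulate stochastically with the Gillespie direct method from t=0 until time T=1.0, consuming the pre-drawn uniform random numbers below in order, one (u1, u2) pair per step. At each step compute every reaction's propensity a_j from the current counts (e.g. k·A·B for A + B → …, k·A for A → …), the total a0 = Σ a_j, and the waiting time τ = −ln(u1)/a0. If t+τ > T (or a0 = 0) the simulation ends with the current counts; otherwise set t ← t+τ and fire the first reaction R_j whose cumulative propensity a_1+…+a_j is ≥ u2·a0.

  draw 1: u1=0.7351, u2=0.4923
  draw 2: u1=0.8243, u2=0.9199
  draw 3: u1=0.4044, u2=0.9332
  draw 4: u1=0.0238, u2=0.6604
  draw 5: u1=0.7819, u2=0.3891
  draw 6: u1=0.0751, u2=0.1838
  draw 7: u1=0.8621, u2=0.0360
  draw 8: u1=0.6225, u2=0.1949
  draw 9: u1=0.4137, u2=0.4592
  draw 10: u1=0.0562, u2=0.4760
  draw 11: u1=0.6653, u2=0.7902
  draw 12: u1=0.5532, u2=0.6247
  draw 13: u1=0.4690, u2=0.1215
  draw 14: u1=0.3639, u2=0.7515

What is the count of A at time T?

A at T = 2

t=0.000: X=3 S=2 A=5
Draw 1: a1=4.875, a2=4.540, a3=0.474, a0=9.889; τ=−ln(0.7351)/9.889=0.031 → t=0.031; u2·a0=0.4923·9.889=4.868 ≤ a1=4.875 → R1 fires; X=2 S=2 A=6
Draw 2: a1=3.900, a2=5.448, a3=0.316, a0=9.664; τ=−ln(0.8243)/9.664=0.020 → t=0.051; u2·a0=0.9199·9.664=8.890; a1=3.900 < 8.890 ≤ a1+a2=9.348 → R2 fires; X=3 S=3 A=5
Draw 3: a1=4.875, a2=6.810, a3=0.711, a0=12.396; τ=−ln(0.4044)/12.396=0.073 → t=0.124; u2·a0=0.9332·12.396=11.568; a1=4.875 < 11.568 ≤ a1+a2=11.685 → R2 fires; X=4 S=4 A=4
Draw 4: a1=5.200, a2=7.264, a3=1.264, a0=13.728; τ=−ln(0.0238)/13.728=0.272 → t=0.396; u2·a0=0.6604·13.728=9.066; a1=5.200 < 9.066 ≤ a1+a2=12.464 → R2 fires; X=5 S=5 A=3
Draw 5: a1=4.875, a2=6.810, a3=1.975, a0=13.660; τ=−ln(0.7819)/13.660=0.018 → t=0.414; u2·a0=0.3891·13.660=5.315; a1=4.875 < 5.315 ≤ a1+a2=11.685 → R2 fires; X=6 S=6 A=2
Draw 6: a1=3.900, a2=5.448, a3=2.844, a0=12.192; τ=−ln(0.0751)/12.192=0.212 → t=0.627; u2·a0=0.1838·12.192=2.241 ≤ a1=3.900 → R1 fires; X=5 S=6 A=3
Draw 7: a1=4.875, a2=8.172, a3=2.370, a0=15.417; τ=−ln(0.8621)/15.417=0.010 → t=0.636; u2·a0=0.0360·15.417=0.555 ≤ a1=4.875 → R1 fires; X=4 S=6 A=4
Draw 8: a1=5.200, a2=10.896, a3=1.896, a0=17.992; τ=−ln(0.6225)/17.992=0.026 → t=0.663; u2·a0=0.1949·17.992=3.507 ≤ a1=5.200 → R1 fires; X=3 S=6 A=5
Draw 9: a1=4.875, a2=13.620, a3=1.422, a0=19.917; τ=−ln(0.4137)/19.917=0.044 → t=0.707; u2·a0=0.4592·19.917=9.146; a1=4.875 < 9.146 ≤ a1+a2=18.495 → R2 fires; X=4 S=7 A=4
Draw 10: a1=5.200, a2=12.712, a3=2.212, a0=20.124; τ=−ln(0.0562)/20.124=0.143 → t=0.850; u2·a0=0.4760·20.124=9.579; a1=5.200 < 9.579 ≤ a1+a2=17.912 → R2 fires; X=5 S=8 A=3
Draw 11: a1=4.875, a2=10.896, a3=3.160, a0=18.931; τ=−ln(0.6653)/18.931=0.022 → t=0.872; u2·a0=0.7902·18.931=14.959; a1=4.875 < 14.959 ≤ a1+a2=15.771 → R2 fires; X=6 S=9 A=2
Draw 12: a1=3.900, a2=8.172, a3=4.266, a0=16.338; τ=−ln(0.5532)/16.338=0.036 → t=0.908; u2·a0=0.6247·16.338=10.206; a1=3.900 < 10.206 ≤ a1+a2=12.072 → R2 fires; X=7 S=10 A=1
Draw 13: a1=2.275, a2=4.540, a3=5.530, a0=12.345; τ=−ln(0.4690)/12.345=0.061 → t=0.969; u2·a0=0.1215·12.345=1.500 ≤ a1=2.275 → R1 fires; X=6 S=10 A=2
Draw 14: a1=3.900, a2=9.080, a3=4.740, a0=17.720; τ=−ln(0.3639)/17.720=0.057 → t=1.026 > T=1.0: stop.
Read off A at T=1.0: 2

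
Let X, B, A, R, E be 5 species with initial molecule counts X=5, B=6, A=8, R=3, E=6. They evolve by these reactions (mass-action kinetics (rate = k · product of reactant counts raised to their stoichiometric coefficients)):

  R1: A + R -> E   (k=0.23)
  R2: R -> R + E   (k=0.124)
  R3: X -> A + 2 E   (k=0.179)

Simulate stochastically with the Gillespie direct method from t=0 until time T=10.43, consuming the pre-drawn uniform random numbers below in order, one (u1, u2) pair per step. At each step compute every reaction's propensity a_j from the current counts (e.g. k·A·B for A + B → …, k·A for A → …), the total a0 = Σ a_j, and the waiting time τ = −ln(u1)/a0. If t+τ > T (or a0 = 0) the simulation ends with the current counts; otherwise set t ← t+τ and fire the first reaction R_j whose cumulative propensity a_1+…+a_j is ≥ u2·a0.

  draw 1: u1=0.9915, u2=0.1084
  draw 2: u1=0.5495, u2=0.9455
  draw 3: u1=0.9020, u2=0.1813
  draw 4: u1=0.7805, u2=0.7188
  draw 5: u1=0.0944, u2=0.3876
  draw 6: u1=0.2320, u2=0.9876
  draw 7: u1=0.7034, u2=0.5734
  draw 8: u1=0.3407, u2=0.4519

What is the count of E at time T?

t=0.000: X=5 B=6 A=8 R=3 E=6
Draw 1: a1=5.520, a2=0.372, a3=0.895, a0=6.787; τ=−ln(0.9915)/6.787=0.001 → t=0.001; u2·a0=0.1084·6.787=0.736 ≤ a1=5.520 → R1 fires; X=5 B=6 A=7 R=2 E=7
Draw 2: a1=3.220, a2=0.248, a3=0.895, a0=4.363; τ=−ln(0.5495)/4.363=0.137 → t=0.138; u2·a0=0.9455·4.363=4.125; a1+a2=3.468 < 4.125 ≤ a1+…+a3=4.363 → R3 fires; X=4 B=6 A=8 R=2 E=9
Draw 3: a1=3.680, a2=0.248, a3=0.716, a0=4.644; τ=−ln(0.9020)/4.644=0.022 → t=0.161; u2·a0=0.1813·4.644=0.842 ≤ a1=3.680 → R1 fires; X=4 B=6 A=7 R=1 E=10
Draw 4: a1=1.610, a2=0.124, a3=0.716, a0=2.450; τ=−ln(0.7805)/2.450=0.101 → t=0.262; u2·a0=0.7188·2.450=1.761; a1+a2=1.734 < 1.761 ≤ a1+…+a3=2.450 → R3 fires; X=3 B=6 A=8 R=1 E=12
Draw 5: a1=1.840, a2=0.124, a3=0.537, a0=2.501; τ=−ln(0.0944)/2.501=0.944 → t=1.206; u2·a0=0.3876·2.501=0.969 ≤ a1=1.840 → R1 fires; X=3 B=6 A=7 R=0 E=13
Draw 6: a1=0.000, a2=0.000, a3=0.537, a0=0.537; τ=−ln(0.2320)/0.537=2.721 → t=3.926; u2·a0=0.9876·0.537=0.530; a1+a2=0.000 < 0.530 ≤ a1+…+a3=0.537 → R3 fires; X=2 B=6 A=8 R=0 E=15
Draw 7: a1=0.000, a2=0.000, a3=0.358, a0=0.358; τ=−ln(0.7034)/0.358=0.983 → t=4.909; u2·a0=0.5734·0.358=0.205; a1+a2=0.000 < 0.205 ≤ a1+…+a3=0.358 → R3 fires; X=1 B=6 A=9 R=0 E=17
Draw 8: a1=0.000, a2=0.000, a3=0.179, a0=0.179; τ=−ln(0.3407)/0.179=6.015 → t=10.924 > T=10.43: stop.
Read off E at T=10.43: 17

E at T = 17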